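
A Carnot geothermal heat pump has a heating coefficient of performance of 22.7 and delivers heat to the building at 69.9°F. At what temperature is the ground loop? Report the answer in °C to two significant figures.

8.1 °C

COP_HP = T_H/(T_H − T_C) gives T_H − T_C = T_H/COP.
With T_H = 294.21 K, T_C = 294.21 × (1 − 1/22.7) = 281.24 K.
Converting, 281.24 K = 8.09°C.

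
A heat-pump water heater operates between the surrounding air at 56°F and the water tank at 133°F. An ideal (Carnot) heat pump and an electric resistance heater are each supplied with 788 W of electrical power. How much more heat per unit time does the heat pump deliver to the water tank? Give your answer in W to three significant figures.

5280 W

In absolute terms T_C = 286.48 K and T_H = 329.26 K, so ΔT = 42.78 K.
COP_Carnot = T_H/ΔT = 329.26/42.78 = 7.697.
The heat pump delivers Q̇_H = COP × Ẇ = 6065 W; the resistance heater delivers Ẇ = 788.0 W.
Extra = (COP − 1)·Ẇ = 5277 W.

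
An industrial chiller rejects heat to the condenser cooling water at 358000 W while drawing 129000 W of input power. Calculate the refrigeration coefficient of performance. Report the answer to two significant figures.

The first law gives Q̇_H = Q̇_C + Ẇ, so the three rates are Q̇_C = 229000, Q̇_H = 358000, Ẇ = 129000 W.
COP_R = Q̇_C/Ẇ = 229000/129000 = 1.775.

1.8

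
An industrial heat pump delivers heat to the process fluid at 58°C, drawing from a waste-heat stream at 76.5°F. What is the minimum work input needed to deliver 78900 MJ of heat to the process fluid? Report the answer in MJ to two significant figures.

In absolute terms T_C = 297.87 K and T_H = 331.15 K, so ΔT = 33.28 K.
The reversible limit is COP_HP = T_H/ΔT = 9.951, so W_min = Q_H/COP = Q_H·ΔT/T_H.
W_min = 78900 × 33.28/331.15 = 7929 MJ.

7900 MJ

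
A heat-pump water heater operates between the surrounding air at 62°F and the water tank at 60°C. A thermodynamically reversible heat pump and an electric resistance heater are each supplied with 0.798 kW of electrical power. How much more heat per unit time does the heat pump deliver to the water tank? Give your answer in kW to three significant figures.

In absolute terms T_C = 289.82 K and T_H = 333.15 K, so ΔT = 43.33 K.
COP_Carnot = T_H/ΔT = 333.15/43.33 = 7.688.
The heat pump delivers Q̇_H = COP × Ẇ = 6.135 kW; the resistance heater delivers Ẇ = 0.7980 kW.
Extra = (COP − 1)·Ẇ = 5.337 kW.

5.34 kW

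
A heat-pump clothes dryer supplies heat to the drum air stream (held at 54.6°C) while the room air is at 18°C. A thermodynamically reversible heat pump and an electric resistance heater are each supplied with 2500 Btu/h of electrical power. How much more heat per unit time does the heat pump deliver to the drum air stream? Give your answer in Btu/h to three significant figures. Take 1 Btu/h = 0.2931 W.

In absolute terms T_C = 291.15 K and T_H = 327.75 K, so ΔT = 36.60 K.
COP_Carnot = T_H/ΔT = 327.75/36.60 = 8.955.
The heat pump delivers Q̇_H = COP × Ẇ = 22390 Btu/h; the resistance heater delivers Ẇ = 2500 Btu/h.
Extra = (COP − 1)·Ẇ = 19890 Btu/h.

19900 Btu/h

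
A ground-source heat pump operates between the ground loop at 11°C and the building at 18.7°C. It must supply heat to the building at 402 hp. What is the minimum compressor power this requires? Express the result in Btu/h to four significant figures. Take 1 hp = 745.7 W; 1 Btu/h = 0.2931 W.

26980 Btu/h

In absolute terms T_C = 284.15 K and T_H = 291.85 K, so ΔT = 7.700 K.
COP_Carnot = T_H/ΔT = 291.85/7.700 = 37.90.
Ẇ_min = Q̇/COP_Carnot = 402.0/37.90 = 10.61 hp = 26980 Btu/h.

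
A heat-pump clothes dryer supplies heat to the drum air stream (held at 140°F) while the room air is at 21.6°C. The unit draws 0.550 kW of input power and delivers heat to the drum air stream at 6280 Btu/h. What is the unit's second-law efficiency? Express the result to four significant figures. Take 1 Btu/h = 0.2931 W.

0.3857

Converting, Q̇_H = 6280 Btu/h = 1.841 kW, so COP_actual = Q̇_H/Ẇ = 1.841/0.5500 = 3.347.
In absolute terms T_C = 294.75 K and T_H = 333.15 K, so ΔT = 38.40 K.
COP_Carnot = T_H/ΔT = 333.15/38.40 = 8.676.
η_II = COP_actual/COP_Carnot = 3.347/8.676 = 0.3857.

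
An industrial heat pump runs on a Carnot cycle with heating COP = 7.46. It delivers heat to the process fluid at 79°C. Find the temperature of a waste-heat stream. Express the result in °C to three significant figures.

31.8 °C

COP_HP = T_H/(T_H − T_C) gives T_H − T_C = T_H/COP.
With T_H = 352.15 K, T_C = 352.15 × (1 − 1/7.46) = 304.94 K.
Converting, 304.94 K = 31.79°C.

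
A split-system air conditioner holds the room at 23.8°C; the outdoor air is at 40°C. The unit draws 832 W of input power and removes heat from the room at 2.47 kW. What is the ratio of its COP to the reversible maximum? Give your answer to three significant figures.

0.162

Converting, Q̇_C = 2.470 kW = 2470 W, so COP_actual = Q̇_C/Ẇ = 2470/832.0 = 2.969.
In absolute terms T_C = 296.95 K and T_H = 313.15 K, so ΔT = 16.20 K.
COP_Carnot = T_C/ΔT = 296.95/16.20 = 18.33.
η_II = COP_actual/COP_Carnot = 2.969/18.33 = 0.1620.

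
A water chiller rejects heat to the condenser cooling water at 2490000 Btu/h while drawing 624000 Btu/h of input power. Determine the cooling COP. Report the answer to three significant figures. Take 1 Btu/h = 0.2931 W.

2.99

The first law gives Q̇_H = Q̇_C + Ẇ, so the three rates are Q̇_C = 1866000, Q̇_H = 2490000, Ẇ = 624000 Btu/h.
COP_R = Q̇_C/Ẇ = 1866000/624000 = 2.990.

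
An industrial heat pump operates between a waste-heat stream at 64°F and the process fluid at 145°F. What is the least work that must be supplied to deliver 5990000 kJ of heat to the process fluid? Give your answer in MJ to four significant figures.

802.4 MJ

In absolute terms T_C = 290.93 K and T_H = 335.93 K, so ΔT = 45.00 K.
The reversible limit is COP_HP = T_H/ΔT = 7.465, so W_min = Q_H/COP = Q_H·ΔT/T_H.
W_min = 5990000 × 45.00/335.93 = 802400 kJ = 802.4 MJ.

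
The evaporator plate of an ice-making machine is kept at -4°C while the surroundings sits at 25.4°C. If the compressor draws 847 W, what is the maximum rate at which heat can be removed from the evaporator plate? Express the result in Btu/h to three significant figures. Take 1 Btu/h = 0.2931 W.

In absolute terms T_C = 269.15 K and T_H = 298.55 K, so ΔT = 29.40 K.
COP_Carnot = T_C/ΔT = 269.15/29.40 = 9.155.
Q̇_max = COP_Carnot × Ẇ = 9.155 × 847.0 W = 7754 W = 26460 Btu/h.

26500 Btu/h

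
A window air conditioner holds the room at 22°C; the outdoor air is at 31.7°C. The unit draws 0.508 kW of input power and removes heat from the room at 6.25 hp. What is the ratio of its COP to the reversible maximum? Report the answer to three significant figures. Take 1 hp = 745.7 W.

Converting, Q̇_C = 6.250 hp = 4.661 kW, so COP_actual = Q̇_C/Ẇ = 4.661/0.5080 = 9.174.
In absolute terms T_C = 295.15 K and T_H = 304.85 K, so ΔT = 9.700 K.
COP_Carnot = T_C/ΔT = 295.15/9.700 = 30.43.
η_II = COP_actual/COP_Carnot = 9.174/30.43 = 0.3015.

0.302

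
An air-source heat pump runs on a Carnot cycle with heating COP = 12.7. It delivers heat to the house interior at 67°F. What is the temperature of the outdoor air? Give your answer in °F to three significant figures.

25.5 °F

COP_HP = T_H/(T_H − T_C) gives T_H − T_C = T_H/COP.
With T_H = 292.59 K, T_C = 292.59 × (1 − 1/12.7) = 269.56 K.
Converting, 269.56 K = 25.53°F.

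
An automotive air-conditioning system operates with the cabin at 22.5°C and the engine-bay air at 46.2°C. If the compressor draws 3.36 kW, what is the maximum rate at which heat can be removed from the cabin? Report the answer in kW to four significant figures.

In absolute terms T_C = 295.65 K and T_H = 319.35 K, so ΔT = 23.70 K.
COP_Carnot = T_C/ΔT = 295.65/23.70 = 12.47.
Q̇_max = COP_Carnot × Ẇ = 12.47 × 3.360 kW = 41.91 kW.

41.91 kW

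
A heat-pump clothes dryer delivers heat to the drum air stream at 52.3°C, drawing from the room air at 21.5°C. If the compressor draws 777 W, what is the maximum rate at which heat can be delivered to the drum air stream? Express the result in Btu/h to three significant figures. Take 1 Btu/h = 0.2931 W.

28000 Btu/h

In absolute terms T_C = 294.65 K and T_H = 325.45 K, so ΔT = 30.80 K.
COP_Carnot = T_H/ΔT = 325.45/30.80 = 10.57.
Q̇_max = COP_Carnot × Ẇ = 10.57 × 777.0 W = 8210 W = 28010 Btu/h.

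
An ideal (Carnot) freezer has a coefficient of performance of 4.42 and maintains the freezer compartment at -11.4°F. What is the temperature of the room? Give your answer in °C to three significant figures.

32.2 °C

COP_R = T_C/(T_H − T_C) gives T_H − T_C = T_C/COP.
With T_C = 249.04 K, T_H = 249.04 × (1 + 1/4.42) = 305.38 K.
Converting, 305.38 K = 32.23°C.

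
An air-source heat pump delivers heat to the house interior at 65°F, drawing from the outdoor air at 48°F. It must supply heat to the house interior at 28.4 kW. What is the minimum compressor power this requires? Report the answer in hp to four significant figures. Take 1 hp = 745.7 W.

In absolute terms T_C = 282.04 K and T_H = 291.48 K, so ΔT = 9.444 K.
COP_Carnot = T_H/ΔT = 291.48/9.444 = 30.86.
Ẇ_min = Q̇/COP_Carnot = 28.40/30.86 = 0.9202 kW = 1.234 hp.

1.234 hp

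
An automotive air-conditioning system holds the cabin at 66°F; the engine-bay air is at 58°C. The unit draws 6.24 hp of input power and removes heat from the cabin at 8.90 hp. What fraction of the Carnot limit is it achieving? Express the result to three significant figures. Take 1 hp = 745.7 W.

COP_actual = Q̇_C/Ẇ = 8.900/6.240 = 1.426.
In absolute terms T_C = 292.04 K and T_H = 331.15 K, so ΔT = 39.11 K.
COP_Carnot = T_C/ΔT = 292.04/39.11 = 7.467.
η_II = COP_actual/COP_Carnot = 1.426/7.467 = 0.1910.

0.191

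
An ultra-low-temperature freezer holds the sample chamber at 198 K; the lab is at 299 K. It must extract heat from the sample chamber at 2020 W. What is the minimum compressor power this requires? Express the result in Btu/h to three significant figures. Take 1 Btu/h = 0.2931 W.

The reservoir spacing is ΔT = 299 − 198 = 101.0 K.
COP_Carnot = T_C/ΔT = 198.00/101.0 = 1.960.
Ẇ_min = Q̇/COP_Carnot = 2020/1.960 = 1030 W = 3516 Btu/h.

3520 Btu/h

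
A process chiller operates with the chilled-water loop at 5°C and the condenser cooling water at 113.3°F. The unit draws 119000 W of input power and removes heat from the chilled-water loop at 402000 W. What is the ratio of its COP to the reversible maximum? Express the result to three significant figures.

0.488

COP_actual = Q̇_C/Ẇ = 402000/119000 = 3.378.
In absolute terms T_C = 278.15 K and T_H = 318.32 K, so ΔT = 40.17 K.
COP_Carnot = T_C/ΔT = 278.15/40.17 = 6.925.
η_II = COP_actual/COP_Carnot = 3.378/6.925 = 0.4878.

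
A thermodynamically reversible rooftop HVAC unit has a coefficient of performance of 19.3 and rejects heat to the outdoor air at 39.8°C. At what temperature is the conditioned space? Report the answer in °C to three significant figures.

24.4 °C

For a Carnot refrigerator COP_R = T_C/(T_H − T_C), so T_C = COP·T_H/(1 + COP).
With T_H = 312.95 K, T_C = 19.3 × 312.95/20.30 = 297.53 K.
Converting, 297.53 K = 24.38°C.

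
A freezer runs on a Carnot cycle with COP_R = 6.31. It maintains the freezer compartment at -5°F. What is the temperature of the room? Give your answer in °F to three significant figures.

COP_R = T_C/(T_H − T_C) gives T_H − T_C = T_C/COP.
With T_C = 252.59 K, T_H = 252.59 × (1 + 1/6.31) = 292.63 K.
Converting, 292.63 K = 67.06°F.

67.1 °F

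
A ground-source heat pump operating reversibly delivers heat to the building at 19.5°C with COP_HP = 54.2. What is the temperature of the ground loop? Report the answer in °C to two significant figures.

COP_HP = T_H/(T_H − T_C) gives T_H − T_C = T_H/COP.
With T_H = 292.65 K, T_C = 292.65 × (1 − 1/54.2) = 287.25 K.
Converting, 287.25 K = 14.10°C.

14 °C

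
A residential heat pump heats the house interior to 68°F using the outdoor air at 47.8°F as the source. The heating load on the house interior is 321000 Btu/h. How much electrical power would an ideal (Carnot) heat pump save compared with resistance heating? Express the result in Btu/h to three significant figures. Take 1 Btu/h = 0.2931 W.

In absolute terms T_C = 281.93 K and T_H = 293.15 K, so ΔT = 11.22 K.
COP_Carnot = T_H/ΔT = 293.15/11.22 = 26.12.
Resistance heating needs Ẇ_res = Q̇_H = 321000 Btu/h; the reversible heat pump needs only Ẇ_hp = Q̇_H/COP = 12290 Btu/h.
Saving = 321000 − 12290 = 308700 Btu/h.

309000 Btu/h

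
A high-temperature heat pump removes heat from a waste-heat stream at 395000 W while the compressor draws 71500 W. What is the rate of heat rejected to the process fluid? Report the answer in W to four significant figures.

For a cyclic device the first law requires Q̇_H = Q̇_C + Ẇ.
Q̇_H = Q̇_C + Ẇ = 466500 W.

466500 W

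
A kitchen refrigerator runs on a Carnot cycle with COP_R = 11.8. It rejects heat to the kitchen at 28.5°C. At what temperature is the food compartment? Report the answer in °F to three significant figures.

For a Carnot refrigerator COP_R = T_C/(T_H − T_C), so T_C = COP·T_H/(1 + COP).
With T_H = 301.65 K, T_C = 11.8 × 301.65/12.80 = 278.08 K.
Converting, 278.08 K = 40.88°F.

40.9 °F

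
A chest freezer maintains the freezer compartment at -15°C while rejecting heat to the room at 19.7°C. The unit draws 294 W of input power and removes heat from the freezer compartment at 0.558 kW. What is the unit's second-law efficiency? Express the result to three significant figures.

0.255

Converting, Q̇_C = 0.5580 kW = 558.0 W, so COP_actual = Q̇_C/Ẇ = 558.0/294.0 = 1.898.
In absolute terms T_C = 258.15 K and T_H = 292.85 K, so ΔT = 34.70 K.
COP_Carnot = T_C/ΔT = 258.15/34.70 = 7.439.
η_II = COP_actual/COP_Carnot = 1.898/7.439 = 0.2551.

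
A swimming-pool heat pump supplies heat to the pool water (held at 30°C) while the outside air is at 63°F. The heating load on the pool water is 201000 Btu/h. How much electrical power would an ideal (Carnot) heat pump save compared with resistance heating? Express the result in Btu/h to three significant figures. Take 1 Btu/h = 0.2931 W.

193000 Btu/h

In absolute terms T_C = 290.37 K and T_H = 303.15 K, so ΔT = 12.78 K.
COP_Carnot = T_H/ΔT = 303.15/12.78 = 23.72.
Resistance heating needs Ẇ_res = Q̇_H = 201000 Btu/h; the reversible heat pump needs only Ẇ_hp = Q̇_H/COP = 8472 Btu/h.
Saving = 201000 − 8472 = 192500 Btu/h.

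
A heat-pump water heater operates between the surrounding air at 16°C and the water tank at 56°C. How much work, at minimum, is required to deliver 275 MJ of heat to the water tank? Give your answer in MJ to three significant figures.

33.4 MJ

In absolute terms T_C = 289.15 K and T_H = 329.15 K, so ΔT = 40.00 K.
The reversible limit is COP_HP = T_H/ΔT = 8.229, so W_min = Q_H/COP = Q_H·ΔT/T_H.
W_min = 275.0 × 40.00/329.15 = 33.42 MJ.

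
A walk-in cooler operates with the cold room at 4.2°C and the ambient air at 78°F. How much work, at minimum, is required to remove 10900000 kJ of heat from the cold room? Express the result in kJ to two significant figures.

840000 kJ

In absolute terms T_C = 277.35 K and T_H = 298.71 K, so ΔT = 21.36 K.
The reversible limit is COP_R = T_C/ΔT = 12.99, so W_min = Q_C/COP = Q_C·ΔT/T_C.
W_min = 10900000 × 21.36/277.35 = 839300 kJ.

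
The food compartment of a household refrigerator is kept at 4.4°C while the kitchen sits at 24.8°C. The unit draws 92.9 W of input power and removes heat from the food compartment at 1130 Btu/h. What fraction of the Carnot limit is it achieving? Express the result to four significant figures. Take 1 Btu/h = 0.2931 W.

Converting, Q̇_C = 1130 Btu/h = 331.2 W, so COP_actual = Q̇_C/Ẇ = 331.2/92.90 = 3.565.
In absolute terms T_C = 277.55 K and T_H = 297.95 K, so ΔT = 20.40 K.
COP_Carnot = T_C/ΔT = 277.55/20.40 = 13.61.
η_II = COP_actual/COP_Carnot = 3.565/13.61 = 0.2620.

0.2620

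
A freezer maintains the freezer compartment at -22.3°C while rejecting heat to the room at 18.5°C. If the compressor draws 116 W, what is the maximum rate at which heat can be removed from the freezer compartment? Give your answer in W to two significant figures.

710 W

In absolute terms T_C = 250.85 K and T_H = 291.65 K, so ΔT = 40.80 K.
COP_Carnot = T_C/ΔT = 250.85/40.80 = 6.148.
Q̇_max = COP_Carnot × Ẇ = 6.148 × 116.0 W = 713.2 W.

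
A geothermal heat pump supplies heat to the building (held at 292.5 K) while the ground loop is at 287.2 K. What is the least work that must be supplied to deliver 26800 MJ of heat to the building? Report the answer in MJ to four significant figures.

485.6 MJ

The reservoir spacing is ΔT = 292.5 − 287.2 = 5.300 K.
The reversible limit is COP_HP = T_H/ΔT = 55.19, so W_min = Q_H/COP = Q_H·ΔT/T_H.
W_min = 26800 × 5.300/292.50 = 485.6 MJ.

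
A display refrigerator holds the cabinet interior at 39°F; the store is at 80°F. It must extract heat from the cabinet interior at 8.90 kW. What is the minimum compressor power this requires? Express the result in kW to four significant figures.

In absolute terms T_C = 277.04 K and T_H = 299.82 K, so ΔT = 22.78 K.
COP_Carnot = T_C/ΔT = 277.04/22.78 = 12.16.
Ẇ_min = Q̇/COP_Carnot = 8.900/12.16 = 0.7317 kW.

0.7317 kW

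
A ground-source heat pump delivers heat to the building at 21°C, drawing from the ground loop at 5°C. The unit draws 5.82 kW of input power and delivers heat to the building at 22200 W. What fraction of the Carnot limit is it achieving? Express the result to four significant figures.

0.2075

Converting, Q̇_H = 22200 W = 22.20 kW, so COP_actual = Q̇_H/Ẇ = 22.20/5.820 = 3.814.
In absolute terms T_C = 278.15 K and T_H = 294.15 K, so ΔT = 16.00 K.
COP_Carnot = T_H/ΔT = 294.15/16.00 = 18.38.
η_II = COP_actual/COP_Carnot = 3.814/18.38 = 0.2075.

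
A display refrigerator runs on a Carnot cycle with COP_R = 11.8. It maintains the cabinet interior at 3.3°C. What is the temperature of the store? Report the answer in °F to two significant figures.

80 °F

COP_R = T_C/(T_H − T_C) gives T_H − T_C = T_C/COP.
With T_C = 276.45 K, T_H = 276.45 × (1 + 1/11.8) = 299.88 K.
Converting, 299.88 K = 80.11°F.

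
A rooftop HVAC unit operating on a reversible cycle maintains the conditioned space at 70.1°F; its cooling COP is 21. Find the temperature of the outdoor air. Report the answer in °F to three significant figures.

95.3 °F

COP_R = T_C/(T_H − T_C) gives T_H − T_C = T_C/COP.
With T_C = 294.32 K, T_H = 294.32 × (1 + 1/21) = 308.33 K.
Converting, 308.33 K = 95.33°F.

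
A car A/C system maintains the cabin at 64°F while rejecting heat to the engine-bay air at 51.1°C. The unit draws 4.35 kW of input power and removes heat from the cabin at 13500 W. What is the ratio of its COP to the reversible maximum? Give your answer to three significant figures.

Converting, Q̇_C = 13500 W = 13.50 kW, so COP_actual = Q̇_C/Ẇ = 13.50/4.350 = 3.103.
In absolute terms T_C = 290.93 K and T_H = 324.25 K, so ΔT = 33.32 K.
COP_Carnot = T_C/ΔT = 290.93/33.32 = 8.731.
η_II = COP_actual/COP_Carnot = 3.103/8.731 = 0.3555.

0.355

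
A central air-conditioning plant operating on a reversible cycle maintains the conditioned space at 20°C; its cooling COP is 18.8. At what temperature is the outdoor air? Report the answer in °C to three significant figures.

COP_R = T_C/(T_H − T_C) gives T_H − T_C = T_C/COP.
With T_C = 293.15 K, T_H = 293.15 × (1 + 1/18.8) = 308.74 K.
Converting, 308.74 K = 35.59°C.

35.6 °C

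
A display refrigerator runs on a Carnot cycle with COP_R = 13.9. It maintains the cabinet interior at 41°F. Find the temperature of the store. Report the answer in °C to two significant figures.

25 °C

COP_R = T_C/(T_H − T_C) gives T_H − T_C = T_C/COP.
With T_C = 278.15 K, T_H = 278.15 × (1 + 1/13.9) = 298.16 K.
Converting, 298.16 K = 25.01°C.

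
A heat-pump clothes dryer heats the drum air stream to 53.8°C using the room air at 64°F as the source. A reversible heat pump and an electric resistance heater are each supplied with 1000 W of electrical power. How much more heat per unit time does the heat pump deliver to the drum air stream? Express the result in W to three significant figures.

In absolute terms T_C = 290.93 K and T_H = 326.95 K, so ΔT = 36.02 K.
COP_Carnot = T_H/ΔT = 326.95/36.02 = 9.076.
The heat pump delivers Q̇_H = COP × Ẇ = 9076 W; the resistance heater delivers Ẇ = 1000 W.
Extra = (COP − 1)·Ẇ = 8076 W.

8080 W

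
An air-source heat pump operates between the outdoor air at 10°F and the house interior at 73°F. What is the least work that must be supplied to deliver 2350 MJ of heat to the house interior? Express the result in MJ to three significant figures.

In absolute terms T_C = 260.93 K and T_H = 295.93 K, so ΔT = 35.00 K.
The reversible limit is COP_HP = T_H/ΔT = 8.455, so W_min = Q_H/COP = Q_H·ΔT/T_H.
W_min = 2350 × 35.00/295.93 = 277.9 MJ.

278 MJ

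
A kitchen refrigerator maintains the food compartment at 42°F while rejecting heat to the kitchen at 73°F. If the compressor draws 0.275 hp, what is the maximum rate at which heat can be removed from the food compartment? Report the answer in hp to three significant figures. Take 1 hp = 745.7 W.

4.45 hp

In absolute terms T_C = 278.71 K and T_H = 295.93 K, so ΔT = 17.22 K.
COP_Carnot = T_C/ΔT = 278.71/17.22 = 16.18.
Q̇_max = COP_Carnot × Ẇ = 16.18 × 0.2750 hp = 4.450 hp.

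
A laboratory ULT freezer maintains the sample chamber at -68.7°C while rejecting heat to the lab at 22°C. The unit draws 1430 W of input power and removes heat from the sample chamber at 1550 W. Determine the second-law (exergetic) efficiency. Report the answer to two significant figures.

0.48

COP_actual = Q̇_C/Ẇ = 1550/1430 = 1.084.
In absolute terms T_C = 204.45 K and T_H = 295.15 K, so ΔT = 90.70 K.
COP_Carnot = T_C/ΔT = 204.45/90.70 = 2.254.
η_II = COP_actual/COP_Carnot = 1.084/2.254 = 0.4809.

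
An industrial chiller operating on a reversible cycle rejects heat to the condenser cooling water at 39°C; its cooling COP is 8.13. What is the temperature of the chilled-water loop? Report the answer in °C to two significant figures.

For a Carnot refrigerator COP_R = T_C/(T_H − T_C), so T_C = COP·T_H/(1 + COP).
With T_H = 312.15 K, T_C = 8.13 × 312.15/9.130 = 277.96 K.
Converting, 277.96 K = 4.81°C.

4.8 °C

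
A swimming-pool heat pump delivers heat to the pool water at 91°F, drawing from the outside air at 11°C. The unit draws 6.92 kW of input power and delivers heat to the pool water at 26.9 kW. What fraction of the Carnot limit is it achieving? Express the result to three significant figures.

COP_actual = Q̇_H/Ẇ = 26.90/6.920 = 3.887.
In absolute terms T_C = 284.15 K and T_H = 305.93 K, so ΔT = 21.78 K.
COP_Carnot = T_H/ΔT = 305.93/21.78 = 14.05.
η_II = COP_actual/COP_Carnot = 3.887/14.05 = 0.2767.

0.277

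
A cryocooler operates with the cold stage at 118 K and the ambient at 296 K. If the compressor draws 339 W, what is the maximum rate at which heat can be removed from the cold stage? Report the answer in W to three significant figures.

225 W

The reservoir spacing is ΔT = 296 − 118 = 178.0 K.
COP_Carnot = T_C/ΔT = 118.00/178.0 = 0.6629.
Q̇_max = COP_Carnot × Ẇ = 0.6629 × 339.0 W = 224.7 W.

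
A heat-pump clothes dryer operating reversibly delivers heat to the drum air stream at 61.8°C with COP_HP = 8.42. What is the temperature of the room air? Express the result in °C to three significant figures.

22.0 °C

COP_HP = T_H/(T_H − T_C) gives T_H − T_C = T_H/COP.
With T_H = 334.95 K, T_C = 334.95 × (1 − 1/8.42) = 295.17 K.
Converting, 295.17 K = 22.02°C.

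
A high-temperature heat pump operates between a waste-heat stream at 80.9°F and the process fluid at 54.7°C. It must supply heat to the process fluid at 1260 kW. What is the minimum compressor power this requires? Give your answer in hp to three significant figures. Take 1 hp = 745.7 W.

142 hp

In absolute terms T_C = 300.32 K and T_H = 327.85 K, so ΔT = 27.53 K.
COP_Carnot = T_H/ΔT = 327.85/27.53 = 11.91.
Ẇ_min = Q̇/COP_Carnot = 1260/11.91 = 105.8 kW = 141.9 hp.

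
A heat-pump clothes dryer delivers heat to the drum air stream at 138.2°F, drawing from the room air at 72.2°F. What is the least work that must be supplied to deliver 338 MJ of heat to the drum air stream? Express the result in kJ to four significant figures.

In absolute terms T_C = 295.48 K and T_H = 332.15 K, so ΔT = 36.67 K.
The reversible limit is COP_HP = T_H/ΔT = 9.059, so W_min = Q_H/COP = Q_H·ΔT/T_H.
W_min = 338.0 × 36.67/332.15 = 37.31 MJ = 37310 kJ.

37310 kJ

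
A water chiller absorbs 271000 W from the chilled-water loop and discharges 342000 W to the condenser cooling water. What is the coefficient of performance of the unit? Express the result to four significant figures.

3.817

The first law gives Q̇_H = Q̇_C + Ẇ, so the three rates are Q̇_C = 271000, Q̇_H = 342000, Ẇ = 71000 W.
COP_R = Q̇_C/Ẇ = 271000/71000 = 3.817.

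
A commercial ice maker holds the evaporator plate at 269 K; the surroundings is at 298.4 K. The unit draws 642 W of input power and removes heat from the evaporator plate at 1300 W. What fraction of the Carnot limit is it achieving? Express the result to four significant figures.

COP_actual = Q̇_C/Ẇ = 1300/642.0 = 2.025.
The reservoir spacing is ΔT = 298.4 − 269 = 29.40 K.
COP_Carnot = T_C/ΔT = 269.00/29.40 = 9.150.
η_II = COP_actual/COP_Carnot = 2.025/9.150 = 0.2213.

0.2213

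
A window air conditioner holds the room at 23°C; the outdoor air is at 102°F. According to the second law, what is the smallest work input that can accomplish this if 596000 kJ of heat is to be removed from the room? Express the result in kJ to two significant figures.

In absolute terms T_C = 296.15 K and T_H = 312.04 K, so ΔT = 15.89 K.
The reversible limit is COP_R = T_C/ΔT = 18.64, so W_min = Q_C/COP = Q_C·ΔT/T_C.
W_min = 596000 × 15.89/296.15 = 31980 kJ.

32000 kJ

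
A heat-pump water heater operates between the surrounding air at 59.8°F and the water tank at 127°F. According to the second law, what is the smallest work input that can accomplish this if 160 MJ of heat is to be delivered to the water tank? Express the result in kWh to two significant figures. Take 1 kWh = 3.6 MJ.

5.1 kWh

In absolute terms T_C = 288.59 K and T_H = 325.93 K, so ΔT = 37.33 K.
The reversible limit is COP_HP = T_H/ΔT = 8.730, so W_min = Q_H/COP = Q_H·ΔT/T_H.
W_min = 160.0 × 37.33/325.93 = 18.33 MJ = 5.091 kWh.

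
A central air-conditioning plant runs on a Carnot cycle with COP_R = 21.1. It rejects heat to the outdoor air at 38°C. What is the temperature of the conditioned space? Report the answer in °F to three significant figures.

For a Carnot refrigerator COP_R = T_C/(T_H − T_C), so T_C = COP·T_H/(1 + COP).
With T_H = 311.15 K, T_C = 21.1 × 311.15/22.10 = 297.07 K.
Converting, 297.07 K = 75.06°F.

75.1 °F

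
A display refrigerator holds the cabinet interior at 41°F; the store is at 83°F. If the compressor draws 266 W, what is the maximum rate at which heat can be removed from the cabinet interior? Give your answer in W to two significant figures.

3200 W

In absolute terms T_C = 278.15 K and T_H = 301.48 K, so ΔT = 23.33 K.
COP_Carnot = T_C/ΔT = 278.15/23.33 = 11.92.
Q̇_max = COP_Carnot × Ẇ = 11.92 × 266.0 W = 3171 W.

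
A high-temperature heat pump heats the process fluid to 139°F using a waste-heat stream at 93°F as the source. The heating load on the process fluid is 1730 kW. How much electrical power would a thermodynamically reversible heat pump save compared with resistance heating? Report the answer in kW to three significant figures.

In absolute terms T_C = 307.04 K and T_H = 332.59 K, so ΔT = 25.56 K.
COP_Carnot = T_H/ΔT = 332.59/25.56 = 13.01.
Resistance heating needs Ẇ_res = Q̇_H = 1730 kW; the reversible heat pump needs only Ẇ_hp = Q̇_H/COP = 132.9 kW.
Saving = 1730 − 132.9 = 1597 kW.

1600 kW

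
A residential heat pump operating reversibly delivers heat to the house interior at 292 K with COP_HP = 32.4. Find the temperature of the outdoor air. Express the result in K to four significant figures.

283.0 K

COP_HP = T_H/(T_H − T_C) gives T_H − T_C = T_H/COP.
With T_H = 292.00 K, T_C = 292.00 × (1 − 1/32.4) = 282.99 K.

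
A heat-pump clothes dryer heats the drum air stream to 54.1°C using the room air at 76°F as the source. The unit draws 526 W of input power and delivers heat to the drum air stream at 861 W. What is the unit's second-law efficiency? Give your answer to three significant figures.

COP_actual = Q̇_H/Ẇ = 861.0/526.0 = 1.637.
In absolute terms T_C = 297.59 K and T_H = 327.25 K, so ΔT = 29.66 K.
COP_Carnot = T_H/ΔT = 327.25/29.66 = 11.04.
η_II = COP_actual/COP_Carnot = 1.637/11.04 = 0.1483.

0.148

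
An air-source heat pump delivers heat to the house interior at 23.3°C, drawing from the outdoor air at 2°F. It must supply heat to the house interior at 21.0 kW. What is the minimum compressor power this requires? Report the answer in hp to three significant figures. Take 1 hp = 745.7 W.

In absolute terms T_C = 256.48 K and T_H = 296.45 K, so ΔT = 39.97 K.
COP_Carnot = T_H/ΔT = 296.45/39.97 = 7.417.
Ẇ_min = Q̇/COP_Carnot = 21.00/7.417 = 2.831 kW = 3.797 hp.

3.80 hp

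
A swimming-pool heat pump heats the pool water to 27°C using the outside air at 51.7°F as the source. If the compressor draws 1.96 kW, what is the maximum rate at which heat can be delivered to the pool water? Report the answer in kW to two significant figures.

In absolute terms T_C = 284.09 K and T_H = 300.15 K, so ΔT = 16.06 K.
COP_Carnot = T_H/ΔT = 300.15/16.06 = 18.69.
Q̇_max = COP_Carnot × Ẇ = 18.69 × 1.960 kW = 36.64 kW.

37 kW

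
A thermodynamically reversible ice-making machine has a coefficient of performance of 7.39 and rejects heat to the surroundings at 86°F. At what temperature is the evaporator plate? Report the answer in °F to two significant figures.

21 °F

For a Carnot refrigerator COP_R = T_C/(T_H − T_C), so T_C = COP·T_H/(1 + COP).
With T_H = 303.15 K, T_C = 7.39 × 303.15/8.390 = 267.02 K.
Converting, 267.02 K = 20.96°F.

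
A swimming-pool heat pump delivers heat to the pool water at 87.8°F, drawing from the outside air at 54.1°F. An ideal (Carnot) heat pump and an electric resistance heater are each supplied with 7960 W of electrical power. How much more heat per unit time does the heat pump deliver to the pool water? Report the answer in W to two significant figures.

In absolute terms T_C = 285.43 K and T_H = 304.15 K, so ΔT = 18.72 K.
COP_Carnot = T_H/ΔT = 304.15/18.72 = 16.25.
The heat pump delivers Q̇_H = COP × Ẇ = 129300 W; the resistance heater delivers Ẇ = 7960 W.
Extra = (COP − 1)·Ẇ = 121400 W.

120000 W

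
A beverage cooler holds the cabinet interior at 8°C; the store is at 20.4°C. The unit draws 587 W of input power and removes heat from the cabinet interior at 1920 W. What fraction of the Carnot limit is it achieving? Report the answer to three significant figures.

0.144

COP_actual = Q̇_C/Ẇ = 1920/587.0 = 3.271.
In absolute terms T_C = 281.15 K and T_H = 293.55 K, so ΔT = 12.40 K.
COP_Carnot = T_C/ΔT = 281.15/12.40 = 22.67.
η_II = COP_actual/COP_Carnot = 3.271/22.67 = 0.1443.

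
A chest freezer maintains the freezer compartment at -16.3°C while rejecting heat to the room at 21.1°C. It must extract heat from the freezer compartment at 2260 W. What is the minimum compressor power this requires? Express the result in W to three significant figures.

In absolute terms T_C = 256.85 K and T_H = 294.25 K, so ΔT = 37.40 K.
COP_Carnot = T_C/ΔT = 256.85/37.40 = 6.868.
Ẇ_min = Q̇/COP_Carnot = 2260/6.868 = 329.1 W.

329 W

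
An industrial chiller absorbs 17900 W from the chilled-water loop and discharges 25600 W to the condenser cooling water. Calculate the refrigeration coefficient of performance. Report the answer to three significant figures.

2.32

The first law gives Q̇_H = Q̇_C + Ẇ, so the three rates are Q̇_C = 17900, Q̇_H = 25600, Ẇ = 7700 W.
COP_R = Q̇_C/Ẇ = 17900/7700 = 2.325.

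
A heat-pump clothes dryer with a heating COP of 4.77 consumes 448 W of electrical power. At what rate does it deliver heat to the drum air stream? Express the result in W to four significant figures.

Q̇_H = COP_HP × Ẇ = 4.77 × 448.0 = 2137 W.

2137 W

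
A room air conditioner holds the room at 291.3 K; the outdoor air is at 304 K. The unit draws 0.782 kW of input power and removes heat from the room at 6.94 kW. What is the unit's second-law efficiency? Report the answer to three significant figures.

0.387

COP_actual = Q̇_C/Ẇ = 6.940/0.7820 = 8.875.
The reservoir spacing is ΔT = 304 − 291.3 = 12.70 K.
COP_Carnot = T_C/ΔT = 291.30/12.70 = 22.94.
η_II = COP_actual/COP_Carnot = 8.875/22.94 = 0.3869.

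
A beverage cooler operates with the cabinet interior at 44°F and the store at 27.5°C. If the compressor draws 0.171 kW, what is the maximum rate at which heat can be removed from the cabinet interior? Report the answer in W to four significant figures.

In absolute terms T_C = 279.82 K and T_H = 300.65 K, so ΔT = 20.83 K.
COP_Carnot = T_C/ΔT = 279.82/20.83 = 13.43.
Q̇_max = COP_Carnot × Ẇ = 13.43 × 0.1710 kW = 2.297 kW = 2297 W.

2297 W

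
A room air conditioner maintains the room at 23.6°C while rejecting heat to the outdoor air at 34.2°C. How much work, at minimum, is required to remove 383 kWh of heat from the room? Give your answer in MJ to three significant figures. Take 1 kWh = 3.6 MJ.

49.3 MJ

In absolute terms T_C = 296.75 K and T_H = 307.35 K, so ΔT = 10.60 K.
The reversible limit is COP_R = T_C/ΔT = 28.00, so W_min = Q_C/COP = Q_C·ΔT/T_C.
W_min = 383.0 × 10.60/296.75 = 13.68 kWh = 49.25 MJ.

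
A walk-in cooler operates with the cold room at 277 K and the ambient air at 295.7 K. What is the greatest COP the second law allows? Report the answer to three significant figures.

The reservoir spacing is ΔT = 295.7 − 277 = 18.70 K.
For a reversible cycle, COP_Carnot = T_C/ΔT = 277.00/18.70 = 14.81.

14.8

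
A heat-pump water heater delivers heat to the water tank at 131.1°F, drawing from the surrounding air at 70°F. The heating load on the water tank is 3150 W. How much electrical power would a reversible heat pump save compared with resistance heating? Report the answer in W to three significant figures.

In absolute terms T_C = 294.26 K and T_H = 328.21 K, so ΔT = 33.94 K.
COP_Carnot = T_H/ΔT = 328.21/33.94 = 9.669.
Resistance heating needs Ẇ_res = Q̇_H = 3150 W; the reversible heat pump needs only Ẇ_hp = Q̇_H/COP = 325.8 W.
Saving = 3150 − 325.8 = 2824 W.

2820 W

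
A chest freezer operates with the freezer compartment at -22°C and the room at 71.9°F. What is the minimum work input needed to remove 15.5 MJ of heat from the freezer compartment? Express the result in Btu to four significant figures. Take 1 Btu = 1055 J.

2584 Btu

In absolute terms T_C = 251.15 K and T_H = 295.32 K, so ΔT = 44.17 K.
The reversible limit is COP_R = T_C/ΔT = 5.686, so W_min = Q_C/COP = Q_C·ΔT/T_C.
W_min = 15.50 × 44.17/251.15 = 2.726 MJ = 2584 Btu.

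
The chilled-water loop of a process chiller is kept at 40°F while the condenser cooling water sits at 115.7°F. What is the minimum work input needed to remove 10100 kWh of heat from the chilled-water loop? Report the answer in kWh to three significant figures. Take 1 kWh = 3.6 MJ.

In absolute terms T_C = 277.59 K and T_H = 319.65 K, so ΔT = 42.06 K.
The reversible limit is COP_R = T_C/ΔT = 6.601, so W_min = Q_C/COP = Q_C·ΔT/T_C.
W_min = 10100 × 42.06/277.59 = 1530 kWh.

1530 kWh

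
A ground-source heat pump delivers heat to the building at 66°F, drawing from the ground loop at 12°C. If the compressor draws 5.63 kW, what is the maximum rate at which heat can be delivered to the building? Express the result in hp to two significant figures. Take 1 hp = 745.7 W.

320 hp

In absolute terms T_C = 285.15 K and T_H = 292.04 K, so ΔT = 6.889 K.
COP_Carnot = T_H/ΔT = 292.04/6.889 = 42.39.
Q̇_max = COP_Carnot × Ẇ = 42.39 × 5.630 kW = 238.7 kW = 320.1 hp.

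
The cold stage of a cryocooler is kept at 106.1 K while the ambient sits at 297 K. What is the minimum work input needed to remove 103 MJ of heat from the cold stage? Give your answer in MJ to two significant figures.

190 MJ

The reservoir spacing is ΔT = 297 − 106.1 = 190.9 K.
The reversible limit is COP_R = T_C/ΔT = 0.5558, so W_min = Q_C/COP = Q_C·ΔT/T_C.
W_min = 103.0 × 190.9/106.10 = 185.3 MJ.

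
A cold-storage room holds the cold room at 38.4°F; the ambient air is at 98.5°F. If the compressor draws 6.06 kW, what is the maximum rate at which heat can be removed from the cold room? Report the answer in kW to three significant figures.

50.2 kW

In absolute terms T_C = 276.71 K and T_H = 310.09 K, so ΔT = 33.39 K.
COP_Carnot = T_C/ΔT = 276.71/33.39 = 8.287.
Q̇_max = COP_Carnot × Ẇ = 8.287 × 6.060 kW = 50.22 kW.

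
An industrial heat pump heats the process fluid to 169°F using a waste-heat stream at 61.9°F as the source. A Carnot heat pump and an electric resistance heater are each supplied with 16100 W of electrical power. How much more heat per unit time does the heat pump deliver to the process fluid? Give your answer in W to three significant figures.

In absolute terms T_C = 289.76 K and T_H = 349.26 K, so ΔT = 59.50 K.
COP_Carnot = T_H/ΔT = 349.26/59.50 = 5.870.
The heat pump delivers Q̇_H = COP × Ẇ = 94510 W; the resistance heater delivers Ẇ = 16100 W.
Extra = (COP − 1)·Ẇ = 78410 W.

78400 W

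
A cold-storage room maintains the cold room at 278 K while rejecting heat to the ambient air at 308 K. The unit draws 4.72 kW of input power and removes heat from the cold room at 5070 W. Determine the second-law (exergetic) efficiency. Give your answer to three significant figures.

0.116

Converting, Q̇_C = 5070 W = 5.070 kW, so COP_actual = Q̇_C/Ẇ = 5.070/4.720 = 1.074.
The reservoir spacing is ΔT = 308 − 278 = 30.00 K.
COP_Carnot = T_C/ΔT = 278.00/30.00 = 9.267.
η_II = COP_actual/COP_Carnot = 1.074/9.267 = 0.1159.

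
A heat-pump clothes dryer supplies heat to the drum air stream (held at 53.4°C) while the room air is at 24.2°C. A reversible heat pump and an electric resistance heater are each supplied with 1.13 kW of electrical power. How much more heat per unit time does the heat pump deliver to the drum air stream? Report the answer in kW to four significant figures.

In absolute terms T_C = 297.35 K and T_H = 326.55 K, so ΔT = 29.20 K.
COP_Carnot = T_H/ΔT = 326.55/29.20 = 11.18.
The heat pump delivers Q̇_H = COP × Ẇ = 12.64 kW; the resistance heater delivers Ẇ = 1.130 kW.
Extra = (COP − 1)·Ẇ = 11.51 kW.

11.51 kW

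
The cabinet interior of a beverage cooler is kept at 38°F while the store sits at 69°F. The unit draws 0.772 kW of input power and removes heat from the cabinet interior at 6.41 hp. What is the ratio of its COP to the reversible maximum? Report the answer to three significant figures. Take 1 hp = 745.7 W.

0.386

Converting, Q̇_C = 6.410 hp = 4.780 kW, so COP_actual = Q̇_C/Ẇ = 4.780/0.7720 = 6.192.
In absolute terms T_C = 276.48 K and T_H = 293.71 K, so ΔT = 17.22 K.
COP_Carnot = T_C/ΔT = 276.48/17.22 = 16.05.
η_II = COP_actual/COP_Carnot = 6.192/16.05 = 0.3857.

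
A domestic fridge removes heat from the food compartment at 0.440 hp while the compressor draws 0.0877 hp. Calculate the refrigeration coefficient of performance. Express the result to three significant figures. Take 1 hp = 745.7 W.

The first law gives Q̇_H = Q̇_C + Ẇ, so the three rates are Q̇_C = 0.4400, Q̇_H = 0.5277, Ẇ = 0.08770 hp.
COP_R = Q̇_C/Ẇ = 0.4400/0.08770 = 5.017.

5.02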